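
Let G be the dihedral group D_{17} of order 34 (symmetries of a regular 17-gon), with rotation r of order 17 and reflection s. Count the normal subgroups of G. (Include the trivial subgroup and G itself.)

3

G has 20 subgroups. Checking conjugation-invariance by order — order 1: 1/1 normal; order 2: 0/17 normal; order 17: 1/1 normal; order 34: 1/1 normal.
Total normal subgroups: 3.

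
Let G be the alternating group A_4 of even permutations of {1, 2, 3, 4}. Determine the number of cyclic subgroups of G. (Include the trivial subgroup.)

8

Each element a generates a cyclic subgroup ⟨a⟩; distinct elements may generate the same one (a cyclic group of order d has φ(d) generators).
Cyclic subgroups by order — order 1: 1; order 2: 3; order 3: 4.
Total: 8.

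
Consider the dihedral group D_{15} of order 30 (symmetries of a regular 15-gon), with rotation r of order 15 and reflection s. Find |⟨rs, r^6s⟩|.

|⟨rs⟩| = 2 and |⟨r^6s⟩| = 2, so |H| is a multiple of lcm(2, 2) = 2 and divides |G| = 30.
Closing under the operation: H = {e, r^5, r^10, rs, r^6s, r^11s}, so |H| = 6.

6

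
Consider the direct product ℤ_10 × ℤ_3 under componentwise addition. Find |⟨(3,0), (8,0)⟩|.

|⟨(3,0)⟩| = 10 and |⟨(8,0)⟩| = 5, so |H| is a multiple of lcm(10, 5) = 10 and divides |G| = 30.
Closing under the operation: H = {(0,0), (1,0), (2,0), (3,0), (4,0), (5,0), (6,0), (7,0), (8,0), (9,0)}, so |H| = 10.

10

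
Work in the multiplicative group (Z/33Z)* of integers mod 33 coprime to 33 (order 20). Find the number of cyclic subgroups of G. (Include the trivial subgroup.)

A cyclic subgroup of order d is generated by each of its φ(d) elements of order d, so the cyclic subgroups of order d number (#elements of order d)/φ(d).
Cyclic subgroups by order — order 1: 1; order 2: 3; order 5: 1; order 10: 3.
Total: 8.

8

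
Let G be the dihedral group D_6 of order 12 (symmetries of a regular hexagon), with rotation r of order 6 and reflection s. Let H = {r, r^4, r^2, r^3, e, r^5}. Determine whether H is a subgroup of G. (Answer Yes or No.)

Yes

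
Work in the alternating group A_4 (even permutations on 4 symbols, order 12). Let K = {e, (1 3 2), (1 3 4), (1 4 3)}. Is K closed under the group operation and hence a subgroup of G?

No

(1 3 2) ∈ K but its inverse (1 2 3) ∉ K, so K is not a subgroup.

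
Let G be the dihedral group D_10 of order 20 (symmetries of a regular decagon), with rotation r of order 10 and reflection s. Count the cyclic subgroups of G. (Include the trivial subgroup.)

Each element a generates a cyclic subgroup ⟨a⟩; distinct elements may generate the same one (a cyclic group of order d has φ(d) generators).
Cyclic subgroups by order — order 1: 1; order 2: 11; order 5: 1; order 10: 1.
Total: 14.

14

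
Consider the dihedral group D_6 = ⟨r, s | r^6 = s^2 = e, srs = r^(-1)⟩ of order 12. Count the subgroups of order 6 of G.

|G| = 12 and 6 | 12, so subgroups of order 6 are possible by Lagrange.
The subgroups of order 6 are: {e, r, r^2, r^3, r^4, r^5}; {e, r^2, r^4, s, r^2s, r^4s}; {e, r^2, r^4, rs, r^3s, r^5s}.
So G has 3 subgroups of order 6.

3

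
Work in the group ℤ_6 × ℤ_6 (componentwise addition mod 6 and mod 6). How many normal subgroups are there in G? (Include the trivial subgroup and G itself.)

30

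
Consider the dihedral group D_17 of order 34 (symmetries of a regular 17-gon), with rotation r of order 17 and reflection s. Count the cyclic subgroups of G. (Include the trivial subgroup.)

19

A cyclic subgroup of order d is generated by each of its φ(d) elements of order d, so the cyclic subgroups of order d number (#elements of order d)/φ(d).
Cyclic subgroups by order — order 1: 1; order 2: 17; order 17: 1.
Total: 19.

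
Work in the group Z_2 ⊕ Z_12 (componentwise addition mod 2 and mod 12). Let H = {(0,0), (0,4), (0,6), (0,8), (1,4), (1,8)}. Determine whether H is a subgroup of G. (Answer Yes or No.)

No

Closure fails: (0,4) + (1,8) = (1,0) ∉ H. So H is not a subgroup.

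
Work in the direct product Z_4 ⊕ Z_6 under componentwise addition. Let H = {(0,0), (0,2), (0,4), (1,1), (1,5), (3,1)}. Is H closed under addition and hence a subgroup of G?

No

(1,1) ∈ H but its inverse (3,5) ∉ H, so H is not a subgroup.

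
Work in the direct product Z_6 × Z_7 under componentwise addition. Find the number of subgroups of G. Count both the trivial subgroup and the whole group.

8

|G| = 42, so by Lagrange every subgroup order divides 42. Divisors: 1, 2, 3, 6, 7, 14, 21, 42.
Subgroups by order — order 1: 1; order 2: 1; order 3: 1; order 6: 1; order 7: 1; order 14: 1; order 21: 1; order 42: 1.
Total: 1 + 1 + 1 + 1 + 1 + 1 + 1 + 1 = 8.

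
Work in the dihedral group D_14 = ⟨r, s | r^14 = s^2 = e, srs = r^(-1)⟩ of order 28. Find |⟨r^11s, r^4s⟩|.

|⟨r^11s⟩| = 2 and |⟨r^4s⟩| = 2, so |H| is a multiple of lcm(2, 2) = 2 and divides |G| = 28.
Closing under the operation: H = {e, r^7, r^4s, r^11s}, so |H| = 4.

4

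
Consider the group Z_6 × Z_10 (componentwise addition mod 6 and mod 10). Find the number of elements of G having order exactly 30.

24

An element (a,b) has order lcm(ord(a), ord(b)); count pairs with lcm equal to 30.
Enumerating gives 24 such elements.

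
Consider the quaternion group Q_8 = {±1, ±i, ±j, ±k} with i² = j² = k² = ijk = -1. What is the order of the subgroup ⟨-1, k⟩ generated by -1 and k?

4

|⟨-1⟩| = 2 and |⟨k⟩| = 4, so |H| is a multiple of lcm(2, 4) = 4 and divides |G| = 8.
Closing under the operation: H = {1, -1, k, -k}, so |H| = 4.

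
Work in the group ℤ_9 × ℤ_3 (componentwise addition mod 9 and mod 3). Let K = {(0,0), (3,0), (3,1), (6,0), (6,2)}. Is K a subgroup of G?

|K| = 5 does not divide |G| = 27, so by Lagrange K is not a subgroup.

No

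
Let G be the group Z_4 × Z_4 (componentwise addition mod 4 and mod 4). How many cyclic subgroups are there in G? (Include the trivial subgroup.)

Group the elements of G by the cyclic subgroup they generate; each cyclic subgroup of order d accounts for φ(d) elements.
Cyclic subgroups by order — order 1: 1; order 2: 3; order 4: 6.
Total: 10.

10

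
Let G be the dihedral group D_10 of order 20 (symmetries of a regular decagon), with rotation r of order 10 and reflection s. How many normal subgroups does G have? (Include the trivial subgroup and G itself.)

7

G has 22 subgroups. Checking conjugation-invariance by order — order 1: 1/1 normal; order 2: 1/11 normal; order 4: 0/5 normal; order 5: 1/1 normal; order 10: 3/3 normal; order 20: 1/1 normal.
Total normal subgroups: 7.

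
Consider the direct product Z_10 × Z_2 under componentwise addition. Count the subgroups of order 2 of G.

3

|G| = 20 and 2 | 20, so subgroups of order 2 are possible by Lagrange.
The subgroups of order 2 are: {(0,0), (0,1)}; {(0,0), (5,0)}; {(0,0), (5,1)}.
So G has 3 subgroups of order 2.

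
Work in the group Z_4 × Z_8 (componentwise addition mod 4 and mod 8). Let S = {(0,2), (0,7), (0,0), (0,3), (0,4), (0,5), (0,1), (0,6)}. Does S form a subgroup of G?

Yes

|S| = 8 divides |G| = 32, consistent with Lagrange.
S contains the identity, every element's inverse is in S, and S is closed under +: it is a subgroup.
In fact S = ⟨(0,1)⟩.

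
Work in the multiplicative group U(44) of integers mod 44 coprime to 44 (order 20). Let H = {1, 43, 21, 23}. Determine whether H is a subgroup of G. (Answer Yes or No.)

Yes

|H| = 4 divides |G| = 20, consistent with Lagrange.
H contains the identity, every element's inverse is in H, and H is closed under ·: it is a subgroup.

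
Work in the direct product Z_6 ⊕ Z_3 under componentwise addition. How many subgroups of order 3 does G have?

4

|G| = 18 and 3 | 18, so subgroups of order 3 are possible by Lagrange.
The subgroups of order 3 are: {(0,0), (0,1), (0,2)}; {(0,0), (2,0), (4,0)}; {(0,0), (2,1), (4,2)}; {(0,0), (2,2), (4,1)}.
So G has 4 subgroups of order 3.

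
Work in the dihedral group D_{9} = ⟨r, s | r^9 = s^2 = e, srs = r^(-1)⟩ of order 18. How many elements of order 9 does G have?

The elements of order 9 are: r, r^2, r^4, r^5, r^7, r^8.
That's 6.

6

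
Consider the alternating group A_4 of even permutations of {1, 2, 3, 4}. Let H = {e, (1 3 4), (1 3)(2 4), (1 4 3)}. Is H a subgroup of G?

Closure fails: (1 4 3) ∘ (1 3)(2 4) = (2 3 4) ∉ H. So H is not a subgroup.

No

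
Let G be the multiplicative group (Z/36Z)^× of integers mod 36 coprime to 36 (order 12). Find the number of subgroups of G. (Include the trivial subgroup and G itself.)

10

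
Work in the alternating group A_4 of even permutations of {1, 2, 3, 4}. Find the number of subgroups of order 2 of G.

|G| = 12 and 2 | 12, so subgroups of order 2 are possible by Lagrange.
The subgroups of order 2 are: {e, (1 2)(3 4)}; {e, (1 3)(2 4)}; {e, (1 4)(2 3)}.
So G has 3 subgroups of order 2.

3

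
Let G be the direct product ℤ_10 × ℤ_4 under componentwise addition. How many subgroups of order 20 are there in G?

3

|G| = 40 and 20 | 40, so subgroups of order 20 are possible by Lagrange.
The subgroups of order 20 are: {(0,0), (0,1), (0,2), (0,3), (2,0), (2,1), (2,2), (2,3), (4,0), (4,1), (4,2), (4,3), (6,0), (6,1), (6,2), (6,3), (8,0), (8,1), (8,2), (8,3)}; {(0,0), (0,2), (1,0), (1,2), (2,0), (2,2), (3,0), (3,2), (4,0), (4,2), (5,0), (5,2), (6,0), (6,2), (7,0), (7,2), (8,0), (8,2), (9,0), (9,2)}; {(0,0), (0,2), (1,1), (1,3), (2,0), (2,2), (3,1), (3,3), (4,0), (4,2), (5,1), (5,3), (6,0), (6,2), (7,1), (7,3), (8,0), (8,2), (9,1), (9,3)}.
So G has 3 subgroups of order 20.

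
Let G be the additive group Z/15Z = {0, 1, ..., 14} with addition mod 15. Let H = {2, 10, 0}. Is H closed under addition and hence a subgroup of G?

10 ∈ H but its inverse 5 ∉ H, so H is not a subgroup.

No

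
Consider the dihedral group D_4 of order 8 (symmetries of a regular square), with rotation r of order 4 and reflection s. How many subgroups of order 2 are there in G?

5

|G| = 8 and 2 | 8, so subgroups of order 2 are possible by Lagrange.
The subgroups of order 2 are: {e, r^2}; {e, r^2s}; {e, r^3s}; {e, rs}; … (5 in all).
So G has 5 subgroups of order 2.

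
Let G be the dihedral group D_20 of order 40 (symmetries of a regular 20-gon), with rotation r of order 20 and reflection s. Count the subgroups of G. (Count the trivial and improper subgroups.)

|G| = 40, so by Lagrange every subgroup order divides 40. Divisors: 1, 2, 4, 5, 8, 10, 20, 40.
Subgroups by order — order 1: 1; order 2: 21; order 4: 11; order 5: 1; order 8: 5; order 10: 5; order 20: 3; order 40: 1.
Total: 1 + 21 + 11 + 1 + 5 + 5 + 3 + 1 = 48.

48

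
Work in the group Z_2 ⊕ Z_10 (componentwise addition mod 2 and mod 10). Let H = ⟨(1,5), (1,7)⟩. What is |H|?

10

|⟨(1,5)⟩| = 2 and |⟨(1,7)⟩| = 10, so |H| is a multiple of lcm(2, 10) = 10 and divides |G| = 20.
Closing under the operation: H = {(0,0), (0,2), (0,4), (0,6), (0,8), (1,1), (1,3), (1,5), (1,7), (1,9)}, so |H| = 10.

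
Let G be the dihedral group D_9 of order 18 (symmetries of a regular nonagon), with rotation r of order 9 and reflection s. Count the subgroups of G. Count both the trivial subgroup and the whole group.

16

|G| = 18, so by Lagrange every subgroup order divides 18. Divisors: 1, 2, 3, 6, 9, 18.
Subgroups by order — order 1: 1; order 2: 9; order 3: 1; order 6: 3; order 9: 1; order 18: 1.
Total: 1 + 9 + 1 + 3 + 1 + 1 = 16.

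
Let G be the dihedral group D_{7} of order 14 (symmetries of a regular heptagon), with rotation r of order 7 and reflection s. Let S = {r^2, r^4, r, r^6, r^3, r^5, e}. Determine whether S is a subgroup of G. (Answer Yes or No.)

Yes

|S| = 7 divides |G| = 14, consistent with Lagrange.
S contains the identity, every element's inverse is in S, and S is closed under ·: it is a subgroup.
In fact S = ⟨r^4⟩.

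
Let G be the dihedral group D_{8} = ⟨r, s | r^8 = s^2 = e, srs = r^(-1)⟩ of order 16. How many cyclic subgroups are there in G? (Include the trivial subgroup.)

12

Group the elements of G by the cyclic subgroup they generate; each cyclic subgroup of order d accounts for φ(d) elements.
Cyclic subgroups by order — order 1: 1; order 2: 9; order 4: 1; order 8: 1.
Total: 12.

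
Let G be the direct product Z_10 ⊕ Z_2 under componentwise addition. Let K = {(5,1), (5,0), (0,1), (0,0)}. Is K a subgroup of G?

Yes

|K| = 4 divides |G| = 20, consistent with Lagrange.
K contains the identity, every element's inverse is in K, and K is closed under +: it is a subgroup.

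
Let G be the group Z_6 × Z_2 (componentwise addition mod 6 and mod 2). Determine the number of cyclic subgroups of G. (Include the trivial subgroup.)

8

A cyclic subgroup of order d is generated by each of its φ(d) elements of order d, so the cyclic subgroups of order d number (#elements of order d)/φ(d).
Cyclic subgroups by order — order 1: 1; order 2: 3; order 3: 1; order 6: 3.
Total: 8.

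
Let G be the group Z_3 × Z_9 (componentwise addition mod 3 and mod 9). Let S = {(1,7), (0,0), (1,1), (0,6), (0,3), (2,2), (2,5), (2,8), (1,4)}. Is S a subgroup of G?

|S| = 9 divides |G| = 27, consistent with Lagrange.
S contains the identity, every element's inverse is in S, and S is closed under +: it is a subgroup.
In fact S = ⟨(1,1)⟩.

Yes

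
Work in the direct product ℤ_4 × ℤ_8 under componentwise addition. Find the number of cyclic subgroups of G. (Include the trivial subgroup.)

14

Group the elements of G by the cyclic subgroup they generate; each cyclic subgroup of order d accounts for φ(d) elements.
Cyclic subgroups by order — order 1: 1; order 2: 3; order 4: 6; order 8: 4.
Total: 14.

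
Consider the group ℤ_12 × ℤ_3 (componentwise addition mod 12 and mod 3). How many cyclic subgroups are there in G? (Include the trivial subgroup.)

Group the elements of G by the cyclic subgroup they generate; each cyclic subgroup of order d accounts for φ(d) elements.
Cyclic subgroups by order — order 1: 1; order 2: 1; order 3: 4; order 4: 1; order 6: 4; order 12: 4.
Total: 15.

15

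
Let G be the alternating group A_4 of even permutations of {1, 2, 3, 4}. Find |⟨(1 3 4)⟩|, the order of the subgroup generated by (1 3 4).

3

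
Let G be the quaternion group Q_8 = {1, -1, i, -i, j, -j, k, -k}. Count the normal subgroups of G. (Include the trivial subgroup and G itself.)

G has 6 subgroups. Checking conjugation-invariance by order — order 1: 1/1 normal; order 2: 1/1 normal; order 4: 3/3 normal; order 8: 1/1 normal.
Total normal subgroups: 6.

6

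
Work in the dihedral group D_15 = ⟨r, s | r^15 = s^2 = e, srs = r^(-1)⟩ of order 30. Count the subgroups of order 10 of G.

|G| = 30 and 10 | 30, so subgroups of order 10 are possible by Lagrange.
The subgroups of order 10 are: {e, r^3, r^6, r^9, r^12, rs, r^4s, r^7s, r^10s, r^13s}; {e, r^3, r^6, r^9, r^12, r^2s, r^5s, r^8s, r^11s, r^14s}; {e, r^3, r^6, r^9, r^12, s, r^3s, r^6s, r^9s, r^12s}.
So G has 3 subgroups of order 10.

3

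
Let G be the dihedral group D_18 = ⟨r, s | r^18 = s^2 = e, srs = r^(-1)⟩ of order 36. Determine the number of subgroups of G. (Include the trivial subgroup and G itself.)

|G| = 36, so by Lagrange every subgroup order divides 36. Divisors: 1, 2, 3, 4, 6, 9, 12, 18, 36.
Subgroups by order — order 1: 1; order 2: 19; order 3: 1; order 4: 9; order 6: 7; order 9: 1; order 12: 3; order 18: 3; order 36: 1.
Total: 1 + 19 + 1 + 9 + 7 + 1 + 3 + 3 + 1 = 45.

45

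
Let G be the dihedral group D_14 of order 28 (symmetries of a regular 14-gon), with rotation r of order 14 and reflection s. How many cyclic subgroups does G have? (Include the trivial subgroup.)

Each element a generates a cyclic subgroup ⟨a⟩; distinct elements may generate the same one (a cyclic group of order d has φ(d) generators).
Cyclic subgroups by order — order 1: 1; order 2: 15; order 7: 1; order 14: 1.
Total: 18.

18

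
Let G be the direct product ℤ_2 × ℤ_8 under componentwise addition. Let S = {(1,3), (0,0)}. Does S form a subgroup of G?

No

(1,3) ∈ S but its inverse (1,5) ∉ S, so S is not a subgroup.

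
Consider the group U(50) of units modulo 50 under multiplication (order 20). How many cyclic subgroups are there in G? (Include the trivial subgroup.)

6

Each element a generates a cyclic subgroup ⟨a⟩; distinct elements may generate the same one (a cyclic group of order d has φ(d) generators).
Cyclic subgroups by order — order 1: 1; order 2: 1; order 4: 1; order 5: 1; order 10: 1; order 20: 1.
Total: 6.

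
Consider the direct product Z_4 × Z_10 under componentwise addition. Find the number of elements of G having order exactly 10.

An element (a,b) has order lcm(ord(a), ord(b)); count pairs with lcm equal to 10.
Enumerating gives 12 such elements.

12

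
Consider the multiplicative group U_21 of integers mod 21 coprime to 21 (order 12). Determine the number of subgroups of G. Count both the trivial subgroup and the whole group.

10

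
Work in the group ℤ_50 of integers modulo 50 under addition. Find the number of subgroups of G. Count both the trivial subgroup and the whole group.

6

A cyclic group of order 50 has exactly one subgroup for each divisor of 50.
Divisors of 50: 1, 2, 5, 10, 25, 50.
So ℤ_50 has 6 subgroups.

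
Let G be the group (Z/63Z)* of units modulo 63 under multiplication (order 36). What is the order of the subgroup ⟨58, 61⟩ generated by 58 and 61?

18

|⟨58⟩| = 3 and |⟨61⟩| = 6, so |H| is a multiple of lcm(3, 6) = 6 and divides |G| = 36.
Closing under the operation: H = {1, 4, 10, 13, 16, 19, 22, 25, 31, 34, 37, 40, 43, 46, 52, 55, 58, 61}, so |H| = 18.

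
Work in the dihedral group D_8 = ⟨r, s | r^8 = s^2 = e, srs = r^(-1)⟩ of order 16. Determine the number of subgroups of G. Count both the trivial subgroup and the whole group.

19

|G| = 16, so by Lagrange every subgroup order divides 16. Divisors: 1, 2, 4, 8, 16.
Subgroups by order — order 1: 1; order 2: 9; order 4: 5; order 8: 3; order 16: 1.
Total: 1 + 9 + 5 + 3 + 1 = 19.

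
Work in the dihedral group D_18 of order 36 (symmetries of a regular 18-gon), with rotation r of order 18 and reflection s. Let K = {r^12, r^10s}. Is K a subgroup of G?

The identity e ∉ K, so K is not a subgroup.

No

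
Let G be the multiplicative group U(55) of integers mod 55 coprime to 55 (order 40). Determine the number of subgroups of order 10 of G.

3

|G| = 40 and 10 | 40, so subgroups of order 10 are possible by Lagrange.
The subgroups of order 10 are: {1, 4, 9, 14, 16, 26, 31, 34, 36, 49}; {1, 16, 19, 24, 26, 29, 31, 36, 39, 54}; {1, 6, 16, 21, 26, 31, 36, 41, 46, 51}.
So G has 3 subgroups of order 10.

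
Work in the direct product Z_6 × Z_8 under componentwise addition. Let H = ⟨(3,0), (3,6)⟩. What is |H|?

|⟨(3,0)⟩| = 2 and |⟨(3,6)⟩| = 4, so |H| is a multiple of lcm(2, 4) = 4 and divides |G| = 48.
Closing under the operation: H = {(0,0), (0,2), (0,4), (0,6), (3,0), (3,2), (3,4), (3,6)}, so |H| = 8.

8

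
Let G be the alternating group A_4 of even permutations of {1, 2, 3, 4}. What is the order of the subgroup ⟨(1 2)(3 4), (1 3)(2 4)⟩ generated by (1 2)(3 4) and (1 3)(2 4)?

4

|⟨(1 2)(3 4)⟩| = 2 and |⟨(1 3)(2 4)⟩| = 2, so |H| is a multiple of lcm(2, 2) = 2 and divides |G| = 12.
Closing under the operation: H = {e, (1 2)(3 4), (1 3)(2 4), (1 4)(2 3)}, so |H| = 4.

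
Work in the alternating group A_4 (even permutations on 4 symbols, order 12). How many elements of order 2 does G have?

3

The elements of order 2 are: (1 2)(3 4), (1 3)(2 4), (1 4)(2 3).
That's 3.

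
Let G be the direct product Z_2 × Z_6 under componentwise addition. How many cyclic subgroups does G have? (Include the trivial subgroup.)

A cyclic subgroup of order d is generated by each of its φ(d) elements of order d, so the cyclic subgroups of order d number (#elements of order d)/φ(d).
Cyclic subgroups by order — order 1: 1; order 2: 3; order 3: 1; order 6: 3.
Total: 8.

8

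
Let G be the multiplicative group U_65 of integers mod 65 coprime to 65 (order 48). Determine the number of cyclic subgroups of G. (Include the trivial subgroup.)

20

Group the elements of G by the cyclic subgroup they generate; each cyclic subgroup of order d accounts for φ(d) elements.
Cyclic subgroups by order — order 1: 1; order 2: 3; order 3: 1; order 4: 6; order 6: 3; order 12: 6.
Total: 20.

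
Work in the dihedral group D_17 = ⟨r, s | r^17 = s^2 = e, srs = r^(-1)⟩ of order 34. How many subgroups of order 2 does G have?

|G| = 34 and 2 | 34, so subgroups of order 2 are possible by Lagrange.
The subgroups of order 2 are: {e, r^10s}; {e, r^11s}; {e, r^12s}; {e, r^13s}; … (17 in all).
So G has 17 subgroups of order 2.

17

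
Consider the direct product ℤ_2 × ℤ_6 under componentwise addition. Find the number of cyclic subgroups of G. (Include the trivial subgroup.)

8

Group the elements of G by the cyclic subgroup they generate; each cyclic subgroup of order d accounts for φ(d) elements.
Cyclic subgroups by order — order 1: 1; order 2: 3; order 3: 1; order 6: 3.
Total: 8.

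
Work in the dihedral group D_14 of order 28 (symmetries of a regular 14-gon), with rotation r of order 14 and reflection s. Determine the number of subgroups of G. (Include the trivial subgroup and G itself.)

|G| = 28, so by Lagrange every subgroup order divides 28. Divisors: 1, 2, 4, 7, 14, 28.
Subgroups by order — order 1: 1; order 2: 15; order 4: 7; order 7: 1; order 14: 3; order 28: 1.
Total: 1 + 15 + 7 + 1 + 3 + 1 = 28.

28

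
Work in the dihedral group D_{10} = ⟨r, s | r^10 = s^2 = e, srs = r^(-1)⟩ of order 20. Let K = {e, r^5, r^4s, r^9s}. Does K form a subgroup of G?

Yes

|K| = 4 divides |G| = 20, consistent with Lagrange.
K contains the identity, every element's inverse is in K, and K is closed under ·: it is a subgroup.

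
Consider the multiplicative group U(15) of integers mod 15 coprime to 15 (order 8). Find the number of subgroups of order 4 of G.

3

|G| = 8 and 4 | 8, so subgroups of order 4 are possible by Lagrange.
The subgroups of order 4 are: {1, 4, 11, 14}; {1, 4, 7, 13}; {1, 2, 4, 8}.
So G has 3 subgroups of order 4.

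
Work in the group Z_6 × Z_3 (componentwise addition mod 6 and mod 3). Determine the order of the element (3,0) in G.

2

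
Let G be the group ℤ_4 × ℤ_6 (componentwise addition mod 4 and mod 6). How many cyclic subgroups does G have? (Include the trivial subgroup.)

12

Each element a generates a cyclic subgroup ⟨a⟩; distinct elements may generate the same one (a cyclic group of order d has φ(d) generators).
Cyclic subgroups by order — order 1: 1; order 2: 3; order 3: 1; order 4: 2; order 6: 3; order 12: 2.
Total: 12.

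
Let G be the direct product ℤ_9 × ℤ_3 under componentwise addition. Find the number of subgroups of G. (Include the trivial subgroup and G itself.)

|G| = 27, so by Lagrange every subgroup order divides 27. Divisors: 1, 3, 9, 27.
Subgroups by order — order 1: 1; order 3: 4; order 9: 4; order 27: 1.
Total: 1 + 4 + 4 + 1 = 10.

10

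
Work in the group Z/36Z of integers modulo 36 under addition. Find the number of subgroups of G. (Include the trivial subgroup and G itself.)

Subgroups of the cyclic group Z/36Z correspond bijectively to divisors of 36.
Divisors of 36: 1, 2, 3, 4, 6, 9, 12, 18, 36.
So Z/36Z has 9 subgroups.

9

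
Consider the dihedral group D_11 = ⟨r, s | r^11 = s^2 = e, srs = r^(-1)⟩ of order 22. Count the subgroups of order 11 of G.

|G| = 22 and 11 | 22, so subgroups of order 11 are possible by Lagrange.
The subgroups of order 11 are: {e, r, r^2, r^3, r^4, r^5, r^6, r^7, r^8, r^9, r^10}.
So G has 1 subgroup of order 11.

1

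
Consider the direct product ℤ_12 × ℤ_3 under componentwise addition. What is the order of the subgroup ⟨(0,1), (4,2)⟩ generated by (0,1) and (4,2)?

9

|⟨(0,1)⟩| = 3 and |⟨(4,2)⟩| = 3, so |H| is a multiple of lcm(3, 3) = 3 and divides |G| = 36.
Closing under the operation: H = {(0,0), (0,1), (0,2), (4,0), (4,1), (4,2), (8,0), (8,1), (8,2)}, so |H| = 9.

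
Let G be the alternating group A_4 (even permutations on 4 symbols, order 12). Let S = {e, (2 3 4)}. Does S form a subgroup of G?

(2 3 4) ∈ S but its inverse (2 4 3) ∉ S, so S is not a subgroup.

No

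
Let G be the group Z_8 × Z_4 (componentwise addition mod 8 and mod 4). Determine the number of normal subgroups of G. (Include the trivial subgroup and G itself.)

22

G is abelian, so every subgroup is normal.
G has 22 subgroups in total, hence 22 normal subgroups.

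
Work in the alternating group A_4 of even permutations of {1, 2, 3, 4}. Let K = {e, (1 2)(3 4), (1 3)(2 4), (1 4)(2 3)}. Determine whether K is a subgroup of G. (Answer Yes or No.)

|K| = 4 divides |G| = 12, consistent with Lagrange.
K contains the identity, every element's inverse is in K, and K is closed under ∘: it is a subgroup.

Yes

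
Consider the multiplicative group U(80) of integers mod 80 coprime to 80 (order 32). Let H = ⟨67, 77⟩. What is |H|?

|⟨67⟩| = 4 and |⟨77⟩| = 4, so |H| is a multiple of lcm(4, 4) = 4 and divides |G| = 32.
Closing under the operation: H = {1, 9, 31, 39, 43, 53, 67, 77}, so |H| = 8.

8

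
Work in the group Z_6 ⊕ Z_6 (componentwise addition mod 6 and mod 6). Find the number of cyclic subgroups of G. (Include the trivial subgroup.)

20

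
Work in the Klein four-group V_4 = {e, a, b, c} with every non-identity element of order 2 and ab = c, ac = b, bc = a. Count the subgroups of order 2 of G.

|G| = 4 and 2 | 4, so subgroups of order 2 are possible by Lagrange.
The subgroups of order 2 are: {e, a}; {e, b}; {e, c}.
So G has 3 subgroups of order 2.

3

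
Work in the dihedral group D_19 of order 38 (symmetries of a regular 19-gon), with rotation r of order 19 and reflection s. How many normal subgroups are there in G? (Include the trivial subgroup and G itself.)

3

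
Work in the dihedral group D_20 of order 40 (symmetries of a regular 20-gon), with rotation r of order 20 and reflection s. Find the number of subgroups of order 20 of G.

|G| = 40 and 20 | 40, so subgroups of order 20 are possible by Lagrange.
The subgroups of order 20 are: {e, r, r^2, r^3, r^4, r^5, r^6, r^7, r^8, r^9, r^10, r^11, r^12, r^13, r^14, r^15, r^16, r^17, r^18, r^19}; {e, r^2, r^4, r^6, r^8, r^10, r^12, r^14, r^16, r^18, s, r^2s, r^4s, r^6s, r^8s, r^10s, r^12s, r^14s, r^16s, r^18s}; {e, r^2, r^4, r^6, r^8, r^10, r^12, r^14, r^16, r^18, rs, r^3s, r^5s, r^7s, r^9s, r^11s, r^13s, r^15s, r^17s, r^19s}.
So G has 3 subgroups of order 20.

3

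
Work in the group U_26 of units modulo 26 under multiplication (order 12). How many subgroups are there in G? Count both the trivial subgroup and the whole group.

6

|G| = 12, so by Lagrange every subgroup order divides 12. Divisors: 1, 2, 3, 4, 6, 12.
Subgroups by order — order 1: 1; order 2: 1; order 3: 1; order 4: 1; order 6: 1; order 12: 1.
Total: 1 + 1 + 1 + 1 + 1 + 1 = 6.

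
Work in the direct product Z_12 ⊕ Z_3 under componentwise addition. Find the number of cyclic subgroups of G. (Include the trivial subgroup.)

15

A cyclic subgroup of order d is generated by each of its φ(d) elements of order d, so the cyclic subgroups of order d number (#elements of order d)/φ(d).
Cyclic subgroups by order — order 1: 1; order 2: 1; order 3: 4; order 4: 1; order 6: 4; order 12: 4.
Total: 15.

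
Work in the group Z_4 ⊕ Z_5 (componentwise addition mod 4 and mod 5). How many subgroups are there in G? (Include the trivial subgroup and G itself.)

6

|G| = 20, so by Lagrange every subgroup order divides 20. Divisors: 1, 2, 4, 5, 10, 20.
Subgroups by order — order 1: 1; order 2: 1; order 4: 1; order 5: 1; order 10: 1; order 20: 1.
Total: 1 + 1 + 1 + 1 + 1 + 1 = 6.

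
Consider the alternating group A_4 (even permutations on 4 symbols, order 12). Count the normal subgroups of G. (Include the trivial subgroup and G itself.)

3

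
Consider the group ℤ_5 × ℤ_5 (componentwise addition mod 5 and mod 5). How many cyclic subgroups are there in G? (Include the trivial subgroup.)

Each element a generates a cyclic subgroup ⟨a⟩; distinct elements may generate the same one (a cyclic group of order d has φ(d) generators).
Cyclic subgroups by order — order 1: 1; order 5: 6.
Total: 7.

7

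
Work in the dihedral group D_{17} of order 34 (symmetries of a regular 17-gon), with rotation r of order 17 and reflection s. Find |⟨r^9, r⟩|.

17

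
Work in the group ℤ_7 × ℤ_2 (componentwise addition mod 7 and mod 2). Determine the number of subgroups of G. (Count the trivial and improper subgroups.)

4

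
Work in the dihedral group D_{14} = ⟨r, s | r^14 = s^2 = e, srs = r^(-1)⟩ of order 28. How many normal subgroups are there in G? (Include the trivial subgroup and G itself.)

G has 28 subgroups. Checking conjugation-invariance by order — order 1: 1/1 normal; order 2: 1/15 normal; order 4: 0/7 normal; order 7: 1/1 normal; order 14: 3/3 normal; order 28: 1/1 normal.
Total normal subgroups: 7.

7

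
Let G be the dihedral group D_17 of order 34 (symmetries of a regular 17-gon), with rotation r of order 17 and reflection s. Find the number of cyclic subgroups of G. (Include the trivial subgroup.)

19

Group the elements of G by the cyclic subgroup they generate; each cyclic subgroup of order d accounts for φ(d) elements.
Cyclic subgroups by order — order 1: 1; order 2: 17; order 17: 1.
Total: 19.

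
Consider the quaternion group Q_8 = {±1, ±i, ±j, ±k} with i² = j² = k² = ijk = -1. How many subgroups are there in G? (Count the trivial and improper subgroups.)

6

|G| = 8, so by Lagrange every subgroup order divides 8. Divisors: 1, 2, 4, 8.
Subgroups by order — order 1: 1; order 2: 1; order 4: 3; order 8: 1.
Total: 1 + 1 + 3 + 1 = 6.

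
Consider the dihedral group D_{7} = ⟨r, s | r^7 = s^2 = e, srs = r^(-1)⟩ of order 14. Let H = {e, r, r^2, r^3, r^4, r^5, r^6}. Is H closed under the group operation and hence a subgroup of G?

|H| = 7 divides |G| = 14, consistent with Lagrange.
H contains the identity, every element's inverse is in H, and H is closed under ·: it is a subgroup.
In fact H = ⟨r^4⟩.

Yes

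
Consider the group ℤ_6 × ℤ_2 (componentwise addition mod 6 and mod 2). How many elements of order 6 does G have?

6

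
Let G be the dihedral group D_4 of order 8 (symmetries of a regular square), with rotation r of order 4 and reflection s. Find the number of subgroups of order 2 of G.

|G| = 8 and 2 | 8, so subgroups of order 2 are possible by Lagrange.
The subgroups of order 2 are: {e, r^2}; {e, r^2s}; {e, r^3s}; {e, rs}; … (5 in all).
So G has 5 subgroups of order 2.

5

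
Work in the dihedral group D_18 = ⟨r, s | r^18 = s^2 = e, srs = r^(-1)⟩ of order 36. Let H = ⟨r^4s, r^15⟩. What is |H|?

12

|⟨r^4s⟩| = 2 and |⟨r^15⟩| = 6, so |H| is a multiple of lcm(2, 6) = 6 and divides |G| = 36.
Closing under the operation: H = {e, r^3, r^6, r^9, r^12, r^15, rs, r^4s, r^7s, r^10s, r^13s, r^16s}, so |H| = 12.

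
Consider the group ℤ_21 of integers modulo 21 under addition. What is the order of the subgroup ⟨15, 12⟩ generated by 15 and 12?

7

|⟨15⟩| = 7 and |⟨12⟩| = 7, so |H| is a multiple of lcm(7, 7) = 7 and divides |G| = 21.
Closing under the operation: H = {0, 3, 6, 9, 12, 15, 18}, so |H| = 7.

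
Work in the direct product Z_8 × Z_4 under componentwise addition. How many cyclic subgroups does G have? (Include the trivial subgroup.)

14

Each element a generates a cyclic subgroup ⟨a⟩; distinct elements may generate the same one (a cyclic group of order d has φ(d) generators).
Cyclic subgroups by order — order 1: 1; order 2: 3; order 4: 6; order 8: 4.
Total: 14.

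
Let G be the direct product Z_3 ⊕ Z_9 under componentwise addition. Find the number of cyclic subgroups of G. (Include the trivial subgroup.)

8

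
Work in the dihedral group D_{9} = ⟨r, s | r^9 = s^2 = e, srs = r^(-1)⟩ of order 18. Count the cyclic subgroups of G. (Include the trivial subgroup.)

Each element a generates a cyclic subgroup ⟨a⟩; distinct elements may generate the same one (a cyclic group of order d has φ(d) generators).
Cyclic subgroups by order — order 1: 1; order 2: 9; order 3: 1; order 9: 1.
Total: 12.

12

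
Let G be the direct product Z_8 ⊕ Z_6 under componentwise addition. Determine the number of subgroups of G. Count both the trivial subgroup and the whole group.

22

|G| = 48, so by Lagrange every subgroup order divides 48. Divisors: 1, 2, 3, 4, 6, 8, 12, 16, 24, 48.
Subgroups by order — order 1: 1; order 2: 3; order 3: 1; order 4: 3; order 6: 3; order 8: 3; order 12: 3; order 16: 1; order 24: 3; order 48: 1.
Total: 1 + 3 + 1 + 3 + 3 + 3 + 3 + 1 + 3 + 1 = 22.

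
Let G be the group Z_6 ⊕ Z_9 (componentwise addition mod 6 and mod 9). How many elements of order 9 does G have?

An element (a,b) has order lcm(ord(a), ord(b)); count pairs with lcm equal to 9.
Enumerating gives 18 such elements.

18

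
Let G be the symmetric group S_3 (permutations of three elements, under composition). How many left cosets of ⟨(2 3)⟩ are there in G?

3

|⟨(2 3)⟩| = 2 and |G| = 6.
By Lagrange, [G : H] = |G|/|H| = 6/2 = 3.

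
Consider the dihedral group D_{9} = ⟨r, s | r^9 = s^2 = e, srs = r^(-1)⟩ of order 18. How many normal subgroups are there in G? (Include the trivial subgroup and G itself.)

G has 16 subgroups. Checking conjugation-invariance by order — order 1: 1/1 normal; order 2: 0/9 normal; order 3: 1/1 normal; order 6: 0/3 normal; order 9: 1/1 normal; order 18: 1/1 normal.
Total normal subgroups: 4.

4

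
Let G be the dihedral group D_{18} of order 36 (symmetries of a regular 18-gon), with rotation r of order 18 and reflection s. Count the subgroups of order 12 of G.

3

|G| = 36 and 12 | 36, so subgroups of order 12 are possible by Lagrange.
The subgroups of order 12 are: {e, r^3, r^6, r^9, r^12, r^15, rs, r^4s, r^7s, r^10s, r^13s, r^16s}; {e, r^3, r^6, r^9, r^12, r^15, r^2s, r^5s, r^8s, r^11s, r^14s, r^17s}; {e, r^3, r^6, r^9, r^12, r^15, s, r^3s, r^6s, r^9s, r^12s, r^15s}.
So G has 3 subgroups of order 12.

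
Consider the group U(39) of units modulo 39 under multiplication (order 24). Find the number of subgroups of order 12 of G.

|G| = 24 and 12 | 24, so subgroups of order 12 are possible by Lagrange.
The subgroups of order 12 are: {1, 2, 4, 5, 8, 10, 11, 16, 20, 22, 25, 32}; {1, 4, 10, 14, 16, 17, 22, 23, 25, 29, 35, 38}; {1, 4, 7, 10, 16, 19, 22, 25, 28, 31, 34, 37}.
So G has 3 subgroups of order 12.

3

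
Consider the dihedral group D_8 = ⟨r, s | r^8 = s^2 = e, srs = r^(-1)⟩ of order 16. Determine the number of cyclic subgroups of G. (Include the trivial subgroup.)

12

Group the elements of G by the cyclic subgroup they generate; each cyclic subgroup of order d accounts for φ(d) elements.
Cyclic subgroups by order — order 1: 1; order 2: 9; order 4: 1; order 8: 1.
Total: 12.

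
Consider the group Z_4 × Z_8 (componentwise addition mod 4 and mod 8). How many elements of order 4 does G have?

An element (a,b) has order lcm(ord(a), ord(b)); count pairs with lcm equal to 4.
Enumerating gives 12 such elements.

12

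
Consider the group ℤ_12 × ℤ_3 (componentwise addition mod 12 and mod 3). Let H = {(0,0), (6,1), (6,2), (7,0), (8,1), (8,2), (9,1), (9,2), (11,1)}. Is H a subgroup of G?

No

(11,1) ∈ H but its inverse (1,2) ∉ H, so H is not a subgroup.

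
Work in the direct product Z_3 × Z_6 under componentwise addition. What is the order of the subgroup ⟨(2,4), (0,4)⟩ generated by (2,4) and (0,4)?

|⟨(2,4)⟩| = 3 and |⟨(0,4)⟩| = 3, so |H| is a multiple of lcm(3, 3) = 3 and divides |G| = 18.
Closing under the operation: H = {(0,0), (0,2), (0,4), (1,0), (1,2), (1,4), (2,0), (2,2), (2,4)}, so |H| = 9.

9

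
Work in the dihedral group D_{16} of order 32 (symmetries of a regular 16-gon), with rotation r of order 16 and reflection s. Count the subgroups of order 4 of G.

9

|G| = 32 and 4 | 32, so subgroups of order 4 are possible by Lagrange.
The subgroups of order 4 are: {e, r^8, r^2s, r^10s}; {e, r^8, r^3s, r^11s}; {e, r^4, r^8, r^12}; {e, r^8, r^4s, r^12s}; … (9 in all).
So G has 9 subgroups of order 4.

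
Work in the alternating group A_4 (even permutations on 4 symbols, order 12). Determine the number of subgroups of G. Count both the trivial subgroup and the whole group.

|G| = 12, so by Lagrange every subgroup order divides 12. Divisors: 1, 2, 3, 4, 6, 12.
Subgroups by order — order 1: 1; order 2: 3; order 3: 4; order 4: 1; order 6: 0; order 12: 1.
Total: 1 + 3 + 4 + 1 + 0 + 1 = 10.

10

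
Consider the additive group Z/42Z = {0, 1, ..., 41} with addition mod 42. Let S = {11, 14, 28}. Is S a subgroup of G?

No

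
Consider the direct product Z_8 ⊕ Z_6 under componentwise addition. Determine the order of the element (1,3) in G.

8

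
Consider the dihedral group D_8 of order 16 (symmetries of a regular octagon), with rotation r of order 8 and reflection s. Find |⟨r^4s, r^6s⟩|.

8

|⟨r^4s⟩| = 2 and |⟨r^6s⟩| = 2, so |H| is a multiple of lcm(2, 2) = 2 and divides |G| = 16.
Closing under the operation: H = {e, r^2, r^4, r^6, s, r^2s, r^4s, r^6s}, so |H| = 8.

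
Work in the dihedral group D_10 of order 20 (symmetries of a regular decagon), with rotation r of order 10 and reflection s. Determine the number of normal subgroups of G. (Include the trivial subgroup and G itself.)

7

G has 22 subgroups. Checking conjugation-invariance by order — order 1: 1/1 normal; order 2: 1/11 normal; order 4: 0/5 normal; order 5: 1/1 normal; order 10: 3/3 normal; order 20: 1/1 normal.
Total normal subgroups: 7.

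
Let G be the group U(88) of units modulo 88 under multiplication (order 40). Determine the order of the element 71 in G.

Compute successive powers of 71 mod 88: 71, 25, 15, 9, 23, 49, 47, 81, …; 71^10 ≡ 1 (mod 88).
So |⟨71⟩| = 10.

10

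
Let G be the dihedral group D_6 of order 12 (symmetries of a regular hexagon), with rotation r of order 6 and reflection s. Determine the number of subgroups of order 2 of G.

|G| = 12 and 2 | 12, so subgroups of order 2 are possible by Lagrange.
The subgroups of order 2 are: {e, r^2s}; {e, r^3}; {e, r^3s}; {e, r^4s}; … (7 in all).
So G has 7 subgroups of order 2.

7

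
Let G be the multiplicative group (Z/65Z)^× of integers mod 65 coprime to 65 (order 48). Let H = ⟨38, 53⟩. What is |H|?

8

|⟨38⟩| = 4 and |⟨53⟩| = 4, so |H| is a multiple of lcm(4, 4) = 4 and divides |G| = 48.
Closing under the operation: H = {1, 12, 14, 27, 38, 51, 53, 64}, so |H| = 8.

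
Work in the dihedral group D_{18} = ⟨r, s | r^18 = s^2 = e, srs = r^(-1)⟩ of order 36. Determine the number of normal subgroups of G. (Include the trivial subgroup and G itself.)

9

G has 45 subgroups. Checking conjugation-invariance by order — order 1: 1/1 normal; order 2: 1/19 normal; order 3: 1/1 normal; order 4: 0/9 normal; order 6: 1/7 normal; order 9: 1/1 normal; order 12: 0/3 normal; order 18: 3/3 normal; order 36: 1/1 normal.
Total normal subgroups: 9.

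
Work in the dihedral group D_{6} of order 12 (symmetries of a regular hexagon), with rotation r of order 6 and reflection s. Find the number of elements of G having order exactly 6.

The elements of order 6 are: r, r^5.
That's 2.

2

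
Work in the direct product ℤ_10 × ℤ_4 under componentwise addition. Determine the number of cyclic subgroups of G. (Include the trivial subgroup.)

12

A cyclic subgroup of order d is generated by each of its φ(d) elements of order d, so the cyclic subgroups of order d number (#elements of order d)/φ(d).
Cyclic subgroups by order — order 1: 1; order 2: 3; order 4: 2; order 5: 1; order 10: 3; order 20: 2.
Total: 12.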